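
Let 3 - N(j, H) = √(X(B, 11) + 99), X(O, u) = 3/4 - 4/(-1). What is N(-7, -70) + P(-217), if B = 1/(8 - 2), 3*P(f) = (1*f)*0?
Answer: 3 - √415/2 ≈ -7.1858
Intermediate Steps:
P(f) = 0 (P(f) = ((1*f)*0)/3 = (f*0)/3 = (⅓)*0 = 0)
B = ⅙ (B = 1/6 = ⅙ ≈ 0.16667)
X(O, u) = 19/4 (X(O, u) = 3*(¼) - 4*(-1) = ¾ + 4 = 19/4)
N(j, H) = 3 - √415/2 (N(j, H) = 3 - √(19/4 + 99) = 3 - √(415/4) = 3 - √415/2)
N(-7, -70) + P(-217) = (3 - √415/2) + 0 = 3 - √415/2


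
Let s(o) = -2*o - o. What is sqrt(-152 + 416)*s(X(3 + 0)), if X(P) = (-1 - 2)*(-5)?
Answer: -90*sqrt(66) ≈ -731.16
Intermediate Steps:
X(P) = 15 (X(P) = -3*(-5) = 15)
s(o) = -3*o (s(o) = -2*o - o = -3*o)
sqrt(-152 + 416)*s(X(3 + 0)) = sqrt(-152 + 416)*(-3*15) = sqrt(264)*(-45) = (2*sqrt(66))*(-45) = -90*sqrt(66)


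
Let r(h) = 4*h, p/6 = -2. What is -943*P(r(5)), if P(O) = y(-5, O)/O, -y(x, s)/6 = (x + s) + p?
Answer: 8487/10 ≈ 848.70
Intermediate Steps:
p = -12 (p = 6*(-2) = -12)
y(x, s) = 72 - 6*s - 6*x (y(x, s) = -6*((x + s) - 12) = -6*((s + x) - 12) = -6*(-12 + s + x) = 72 - 6*s - 6*x)
P(O) = (102 - 6*O)/O (P(O) = (72 - 6*O - 6*(-5))/O = (72 - 6*O + 30)/O = (102 - 6*O)/O)
-943*P(r(5)) = -943*(-6 + 102/((4*5))) = -943*(-6 + 102/20) = -943*(-6 + 102*(1/20)) = -943*(-6 + 51/10) = -943*(-9/10) = 8487/10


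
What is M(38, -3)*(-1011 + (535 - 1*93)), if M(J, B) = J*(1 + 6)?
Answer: -151354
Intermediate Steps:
M(J, B) = 7*J (M(J, B) = J*7 = 7*J)
M(38, -3)*(-1011 + (535 - 1*93)) = (7*38)*(-1011 + (535 - 1*93)) = 266*(-1011 + (535 - 93)) = 266*(-1011 + 442) = 266*(-569) = -151354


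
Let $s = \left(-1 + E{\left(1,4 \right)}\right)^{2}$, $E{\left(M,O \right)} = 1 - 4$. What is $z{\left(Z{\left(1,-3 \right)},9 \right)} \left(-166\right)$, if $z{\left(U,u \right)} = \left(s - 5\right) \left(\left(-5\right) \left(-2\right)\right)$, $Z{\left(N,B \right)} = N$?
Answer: $-18260$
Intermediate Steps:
$E{\left(M,O \right)} = -3$
$s = 16$ ($s = \left(-1 - 3\right)^{2} = \left(-4\right)^{2} = 16$)
$z{\left(U,u \right)} = 110$ ($z{\left(U,u \right)} = \left(16 - 5\right) \left(\left(-5\right) \left(-2\right)\right) = 11 \cdot 10 = 110$)
$z{\left(Z{\left(1,-3 \right)},9 \right)} \left(-166\right) = 110 \left(-166\right) = -18260$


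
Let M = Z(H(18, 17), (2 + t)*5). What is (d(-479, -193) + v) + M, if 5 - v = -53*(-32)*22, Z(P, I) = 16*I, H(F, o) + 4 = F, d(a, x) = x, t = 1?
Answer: -37260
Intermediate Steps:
H(F, o) = -4 + F
M = 240 (M = 16*((2 + 1)*5) = 16*(3*5) = 16*15 = 240)
v = -37307 (v = 5 - (-53*(-32))*22 = 5 - 1696*22 = 5 - 1*37312 = 5 - 37312 = -37307)
(d(-479, -193) + v) + M = (-193 - 37307) + 240 = -37500 + 240 = -37260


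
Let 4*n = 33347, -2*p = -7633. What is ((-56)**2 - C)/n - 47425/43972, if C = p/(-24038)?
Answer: -728117228421/1036698338788 ≈ -0.70234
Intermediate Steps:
p = 7633/2 (p = -1/2*(-7633) = 7633/2 ≈ 3816.5)
n = 33347/4 (n = (1/4)*33347 = 33347/4 ≈ 8336.8)
C = -449/2828 (C = (7633/2)/(-24038) = (7633/2)*(-1/24038) = -449/2828 ≈ -0.15877)
((-56)**2 - C)/n - 47425/43972 = ((-56)**2 - 1*(-449/2828))/(33347/4) - 47425/43972 = (3136 + 449/2828)*(4/33347) - 47425*1/43972 = (8869057/2828)*(4/33347) - 47425/43972 = 8869057/23576329 - 47425/43972 = -728117228421/1036698338788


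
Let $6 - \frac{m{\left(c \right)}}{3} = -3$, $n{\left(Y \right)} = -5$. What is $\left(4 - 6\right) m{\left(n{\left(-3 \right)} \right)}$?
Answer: $-54$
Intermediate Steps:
$m{\left(c \right)} = 27$ ($m{\left(c \right)} = 18 - -9 = 18 + 9 = 27$)
$\left(4 - 6\right) m{\left(n{\left(-3 \right)} \right)} = \left(4 - 6\right) 27 = \left(-2\right) 27 = -54$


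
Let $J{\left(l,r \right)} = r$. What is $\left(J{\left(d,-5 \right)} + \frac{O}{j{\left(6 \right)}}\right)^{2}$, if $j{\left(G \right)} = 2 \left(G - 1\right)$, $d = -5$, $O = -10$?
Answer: $36$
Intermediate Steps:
$j{\left(G \right)} = -2 + 2 G$ ($j{\left(G \right)} = 2 \left(-1 + G\right) = -2 + 2 G$)
$\left(J{\left(d,-5 \right)} + \frac{O}{j{\left(6 \right)}}\right)^{2} = \left(-5 - \frac{10}{-2 + 2 \cdot 6}\right)^{2} = \left(-5 - \frac{10}{-2 + 12}\right)^{2} = \left(-5 - \frac{10}{10}\right)^{2} = \left(-5 - 1\right)^{2} = \left(-6\right)^{2} = 36$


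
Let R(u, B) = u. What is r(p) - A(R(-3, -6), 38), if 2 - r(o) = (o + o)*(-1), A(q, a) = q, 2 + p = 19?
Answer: 39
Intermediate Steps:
p = 17 (p = -2 + 19 = 17)
r(o) = 2 + 2*o (r(o) = 2 - (o + o)*(-1) = 2 - 2*o*(-1) = 2 - (-2)*o = 2 + 2*o)
r(p) - A(R(-3, -6), 38) = (2 + 2*17) - 1*(-3) = (2 + 34) + 3 = 36 + 3 = 39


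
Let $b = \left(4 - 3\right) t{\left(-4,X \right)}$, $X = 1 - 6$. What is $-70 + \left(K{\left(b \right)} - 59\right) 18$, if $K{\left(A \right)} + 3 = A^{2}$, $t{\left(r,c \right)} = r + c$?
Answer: $272$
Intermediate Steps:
$X = -5$ ($X = 1 - 6 = -5$)
$t{\left(r,c \right)} = c + r$
$b = -9$ ($b = \left(4 - 3\right) \left(-5 - 4\right) = 1 \left(-9\right) = -9$)
$K{\left(A \right)} = -3 + A^{2}$
$-70 + \left(K{\left(b \right)} - 59\right) 18 = -70 + \left(\left(-3 + \left(-9\right)^{2}\right) - 59\right) 18 = -70 + \left(\left(-3 + 81\right) - 59\right) 18 = -70 + \left(78 - 59\right) 18 = -70 + 19 \cdot 18 = -70 + 342 = 272$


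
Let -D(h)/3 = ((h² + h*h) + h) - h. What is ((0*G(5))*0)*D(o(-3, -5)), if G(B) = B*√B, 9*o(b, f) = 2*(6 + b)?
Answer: 0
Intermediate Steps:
o(b, f) = 4/3 + 2*b/9 (o(b, f) = (2*(6 + b))/9 = (12 + 2*b)/9 = 4/3 + 2*b/9)
D(h) = -6*h² (D(h) = -3*(((h² + h*h) + h) - h) = -3*(((h² + h²) + h) - h) = -3*((2*h² + h) - h) = -3*((h + 2*h²) - h) = -6*h²)
G(B) = B^(3/2)
((0*G(5))*0)*D(o(-3, -5)) = ((0*5^(3/2))*0)*(-6*(4/3 + (2/9)*(-3))²) = ((0*(5*√5))*0)*(-6*(4/3 - ⅔)²) = (0*0)*(-6*(⅔)²) = 0*(-6*4/9) = 0*(-8/3) = 0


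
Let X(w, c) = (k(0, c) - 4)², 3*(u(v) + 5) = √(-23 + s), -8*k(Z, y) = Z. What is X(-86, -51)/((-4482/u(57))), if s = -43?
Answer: 40/2241 - 8*I*√66/6723 ≈ 0.017849 - 0.0096672*I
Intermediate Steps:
k(Z, y) = -Z/8
u(v) = -5 + I*√66/3 (u(v) = -5 + √(-23 - 43)/3 = -5 + √(-66)/3 = -5 + (I*√66)/3 = -5 + I*√66/3)
X(w, c) = 16 (X(w, c) = (-⅛*0 - 4)² = (0 - 4)² = (-4)² = 16)
X(-86, -51)/((-4482/u(57))) = 16/((-4482/(-5 + I*√66/3))) = 16*(5/4482 - I*√66/13446) = 40/2241 - 8*I*√66/6723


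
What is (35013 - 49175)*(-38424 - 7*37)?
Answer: 547828646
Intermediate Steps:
(35013 - 49175)*(-38424 - 7*37) = -14162*(-38424 - 259) = -14162*(-38683) = 547828646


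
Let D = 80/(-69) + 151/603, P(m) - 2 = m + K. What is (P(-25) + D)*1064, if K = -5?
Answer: -426599096/13869 ≈ -30759.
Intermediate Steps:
P(m) = -3 + m (P(m) = 2 + (m - 5) = 2 + (-5 + m) = -3 + m)
D = -12607/13869 (D = 80*(-1/69) + 151*(1/603) = -80/69 + 151/603 = -12607/13869 ≈ -0.90901)
(P(-25) + D)*1064 = ((-3 - 25) - 12607/13869)*1064 = (-28 - 12607/13869)*1064 = -400939/13869*1064 = -426599096/13869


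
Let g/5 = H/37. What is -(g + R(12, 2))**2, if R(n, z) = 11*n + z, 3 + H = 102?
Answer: -29735209/1369 ≈ -21720.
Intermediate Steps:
H = 99 (H = -3 + 102 = 99)
R(n, z) = z + 11*n
g = 495/37 (g = 5*(99/37) = 495/37 ≈ 13.378)
-(g + R(12, 2))**2 = -(495/37 + (2 + 11*12))**2 = -(495/37 + (2 + 132))**2 = -(495/37 + 134)**2 = -(5453/37)**2 = -1*29735209/1369 = -29735209/1369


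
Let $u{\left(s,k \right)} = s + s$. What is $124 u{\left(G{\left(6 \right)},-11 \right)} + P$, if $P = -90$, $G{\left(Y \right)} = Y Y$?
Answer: $8838$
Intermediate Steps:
$G{\left(Y \right)} = Y^{2}$
$u{\left(s,k \right)} = 2 s$
$124 u{\left(G{\left(6 \right)},-11 \right)} + P = 124 \cdot 2 \cdot 6^{2} - 90 = 124 \cdot 2 \cdot 36 - 90 = 124 \cdot 72 - 90 = 8928 - 90 = 8838$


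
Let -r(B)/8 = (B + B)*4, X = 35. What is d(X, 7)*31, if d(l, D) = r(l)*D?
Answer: -486080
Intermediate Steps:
r(B) = -64*B (r(B) = -8*(B + B)*4 = -8*2*B*4 = -64*B)
d(l, D) = -64*D*l (d(l, D) = (-64*l)*D = -64*D*l)
d(X, 7)*31 = -64*7*35*31 = -15680*31 = -486080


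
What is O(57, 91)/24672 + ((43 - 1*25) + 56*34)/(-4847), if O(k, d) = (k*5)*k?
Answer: 10439977/39861728 ≈ 0.26190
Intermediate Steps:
O(k, d) = 5*k² (O(k, d) = (5*k)*k = 5*k²)
O(57, 91)/24672 + ((43 - 1*25) + 56*34)/(-4847) = (5*57²)/24672 + ((43 - 1*25) + 56*34)/(-4847) = (5*3249)*(1/24672) + ((43 - 25) + 1904)*(-1/4847) = 16245*(1/24672) + (18 + 1904)*(-1/4847) = 5415/8224 + 1922*(-1/4847) = 5415/8224 - 1922/4847 = 10439977/39861728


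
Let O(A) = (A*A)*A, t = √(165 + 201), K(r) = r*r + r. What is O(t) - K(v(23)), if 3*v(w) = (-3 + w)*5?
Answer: -10300/9 + 366*√366 ≈ 5857.5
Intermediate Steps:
v(w) = -5 + 5*w/3 (v(w) = ((-3 + w)*5)/3 = (-15 + 5*w)/3 = -5 + 5*w/3)
K(r) = r + r² (K(r) = r² + r = r + r²)
t = √366 ≈ 19.131
O(A) = A³ (O(A) = A²*A = A³)
O(t) - K(v(23)) = (√366)³ - (-5 + (5/3)*23)*(1 + (-5 + (5/3)*23)) = 366*√366 - (-5 + 115/3)*(1 + (-5 + 115/3)) = 366*√366 - 100*(1 + 100/3)/3 = 366*√366 - 100*103/(3*3) = 366*√366 - 1*10300/9 = 366*√366 - 10300/9 = -10300/9 + 366*√366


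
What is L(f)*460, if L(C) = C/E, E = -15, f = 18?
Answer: -552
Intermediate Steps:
L(C) = -C/15 (L(C) = C/(-15) = C*(-1/15) = -C/15)
L(f)*460 = -1/15*18*460 = -6/5*460 = -552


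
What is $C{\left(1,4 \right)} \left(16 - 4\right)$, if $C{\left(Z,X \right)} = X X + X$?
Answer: $240$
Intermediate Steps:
$C{\left(Z,X \right)} = X + X^{2}$ ($C{\left(Z,X \right)} = X^{2} + X = X + X^{2}$)
$C{\left(1,4 \right)} \left(16 - 4\right) = 4 \left(1 + 4\right) \left(16 - 4\right) = 4 \cdot 5 \cdot 12 = 20 \cdot 12 = 240$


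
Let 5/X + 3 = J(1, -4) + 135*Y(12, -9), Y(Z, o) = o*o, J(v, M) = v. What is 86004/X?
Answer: 940281732/5 ≈ 1.8806e+8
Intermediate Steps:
Y(Z, o) = o²
X = 5/10933 (X = 5/(-3 + (1 + 135*(-9)²)) = 5/(-3 + (1 + 135*81)) = 5/(-3 + (1 + 10935)) = 5/(-3 + 10936) = 5/10933 ≈ 0.00045733)
86004/X = 86004/(5/10933) = 86004*(10933/5) = 940281732/5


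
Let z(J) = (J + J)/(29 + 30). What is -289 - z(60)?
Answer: -17171/59 ≈ -291.03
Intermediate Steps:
z(J) = 2*J/59 (z(J) = (2*J)/59 = (2*J)*(1/59) = 2*J/59)
-289 - z(60) = -289 - 2*60/59 = -289 - 1*120/59 = -289 - 120/59 = -17171/59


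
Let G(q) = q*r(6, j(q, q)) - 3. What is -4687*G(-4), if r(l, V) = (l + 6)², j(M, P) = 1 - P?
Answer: 2713773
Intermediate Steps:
r(l, V) = (6 + l)²
G(q) = -3 + 144*q (G(q) = q*(6 + 6)² - 3 = q*12² - 3 = q*144 - 3 = 144*q - 3 = -3 + 144*q)
-4687*G(-4) = -4687*(-3 + 144*(-4)) = -4687*(-3 - 576) = -4687*(-579) = 2713773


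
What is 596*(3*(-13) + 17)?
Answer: -13112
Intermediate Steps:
596*(3*(-13) + 17) = 596*(-39 + 17) = 596*(-22) = -13112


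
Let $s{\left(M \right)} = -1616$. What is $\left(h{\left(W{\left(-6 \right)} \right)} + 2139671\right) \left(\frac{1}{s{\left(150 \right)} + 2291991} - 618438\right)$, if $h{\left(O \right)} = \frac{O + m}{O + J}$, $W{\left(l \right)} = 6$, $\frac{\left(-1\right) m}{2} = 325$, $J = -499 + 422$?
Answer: $- \frac{43036797587192318793}{32523325} \approx -1.3233 \cdot 10^{12}$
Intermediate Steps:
$J = -77$
$m = -650$ ($m = \left(-2\right) 325 = -650$)
$h{\left(O \right)} = \frac{-650 + O}{-77 + O}$ ($h{\left(O \right)} = \frac{O - 650}{O - 77} = \frac{-650 + O}{-77 + O}$)
$\left(h{\left(W{\left(-6 \right)} \right)} + 2139671\right) \left(\frac{1}{s{\left(150 \right)} + 2291991} - 618438\right) = \left(\frac{-650 + 6}{-77 + 6} + 2139671\right) \left(\frac{1}{-1616 + 2291991} - 618438\right) = \left(\frac{1}{-71} \left(-644\right) + 2139671\right) \left(\frac{1}{2290375} - 618438\right) = \left(\left(- \frac{1}{71}\right) \left(-644\right) + 2139671\right) \left(\frac{1}{2290375} - 618438\right) = \left(\frac{644}{71} + 2139671\right) \left(- \frac{1416454934249}{2290375}\right) = \frac{151917285}{71} \left(- \frac{1416454934249}{2290375}\right) = - \frac{43036797587192318793}{32523325}$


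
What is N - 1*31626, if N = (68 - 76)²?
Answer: -31562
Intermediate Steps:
N = 64 (N = (-8)² = 64)
N - 1*31626 = 64 - 1*31626 = 64 - 31626 = -31562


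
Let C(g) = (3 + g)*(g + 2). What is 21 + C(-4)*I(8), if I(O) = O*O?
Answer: 149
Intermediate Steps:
C(g) = (2 + g)*(3 + g) (C(g) = (3 + g)*(2 + g) = (2 + g)*(3 + g))
I(O) = O**2
21 + C(-4)*I(8) = 21 + (6 + (-4)**2 + 5*(-4))*8**2 = 21 + (6 + 16 - 20)*64 = 21 + 2*64 = 21 + 128 = 149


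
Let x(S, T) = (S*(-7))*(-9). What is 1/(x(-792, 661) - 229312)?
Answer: -1/279208 ≈ -3.5816e-6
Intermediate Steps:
x(S, T) = 63*S (x(S, T) = -7*S*(-9) = 63*S)
1/(x(-792, 661) - 229312) = 1/(63*(-792) - 229312) = 1/(-49896 - 229312) = 1/(-279208) = -1/279208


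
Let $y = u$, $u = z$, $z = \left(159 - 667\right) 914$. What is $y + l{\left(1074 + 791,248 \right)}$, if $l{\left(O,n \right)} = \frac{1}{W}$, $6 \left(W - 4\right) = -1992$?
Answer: $- \frac{152294337}{328} \approx -4.6431 \cdot 10^{5}$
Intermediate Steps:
$W = -328$ ($W = 4 + \frac{1}{6} \left(-1992\right) = 4 - 332 = -328$)
$l{\left(O,n \right)} = - \frac{1}{328}$ ($l{\left(O,n \right)} = \frac{1}{-328} = - \frac{1}{328}$)
$z = -464312$ ($z = \left(-508\right) 914 = -464312$)
$u = -464312$
$y = -464312$
$y + l{\left(1074 + 791,248 \right)} = -464312 - \frac{1}{328} = - \frac{152294337}{328}$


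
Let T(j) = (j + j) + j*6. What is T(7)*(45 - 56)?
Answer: -616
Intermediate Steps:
T(j) = 8*j (T(j) = 2*j + 6*j = 8*j)
T(7)*(45 - 56) = (8*7)*(45 - 56) = 56*(-11) = -616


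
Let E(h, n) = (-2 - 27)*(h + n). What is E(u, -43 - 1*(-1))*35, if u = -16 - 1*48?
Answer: 107590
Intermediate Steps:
u = -64 (u = -16 - 48 = -64)
E(h, n) = -29*h - 29*n (E(h, n) = -29*(h + n) = -29*h - 29*n)
E(u, -43 - 1*(-1))*35 = (-29*(-64) - 29*(-43 - 1*(-1)))*35 = (1856 - 29*(-43 + 1))*35 = (1856 - 29*(-42))*35 = (1856 + 1218)*35 = 3074*35 = 107590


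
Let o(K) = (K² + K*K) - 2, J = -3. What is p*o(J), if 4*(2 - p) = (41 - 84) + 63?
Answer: -48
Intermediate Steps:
o(K) = -2 + 2*K² (o(K) = (K² + K²) - 2 = 2*K² - 2 = -2 + 2*K²)
p = -3 (p = 2 - ((41 - 84) + 63)/4 = 2 - (-43 + 63)/4 = 2 - ¼*20 = 2 - 5 = -3)
p*o(J) = -3*(-2 + 2*(-3)²) = -3*(-2 + 2*9) = -3*(-2 + 18) = -3*16 = -48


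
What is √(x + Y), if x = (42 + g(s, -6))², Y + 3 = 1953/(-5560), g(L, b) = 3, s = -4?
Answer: √15624110130/2780 ≈ 44.963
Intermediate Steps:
Y = -18633/5560 (Y = -3 + 1953/(-5560) = -3 + 1953*(-1/5560) = -3 - 1953/5560 = -18633/5560 ≈ -3.3513)
x = 2025 (x = (42 + 3)² = 45² = 2025)
√(x + Y) = √(2025 - 18633/5560) = √(11240367/5560) = √15624110130/2780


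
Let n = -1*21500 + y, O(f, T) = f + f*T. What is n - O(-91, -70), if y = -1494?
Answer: -29273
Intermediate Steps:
O(f, T) = f + T*f
n = -22994 (n = -1*21500 - 1494 = -21500 - 1494 = -22994)
n - O(-91, -70) = -22994 - (-91)*(1 - 70) = -22994 - (-91)*(-69) = -22994 - 1*6279 = -22994 - 6279 = -29273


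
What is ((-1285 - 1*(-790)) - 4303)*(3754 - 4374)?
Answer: 2974760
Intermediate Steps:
((-1285 - 1*(-790)) - 4303)*(3754 - 4374) = ((-1285 + 790) - 4303)*(-620) = (-495 - 4303)*(-620) = -4798*(-620) = 2974760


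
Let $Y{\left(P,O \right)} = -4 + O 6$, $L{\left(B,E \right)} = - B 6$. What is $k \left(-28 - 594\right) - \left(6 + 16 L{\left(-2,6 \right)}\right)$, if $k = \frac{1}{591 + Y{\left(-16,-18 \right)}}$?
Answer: $- \frac{95464}{479} \approx -199.3$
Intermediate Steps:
$L{\left(B,E \right)} = - 6 B$
$Y{\left(P,O \right)} = -4 + 6 O$
$k = \frac{1}{479}$ ($k = \frac{1}{591 + \left(-4 + 6 \left(-18\right)\right)} = \frac{1}{591 - 112} = \frac{1}{479} \approx 0.0020877$)
$k \left(-28 - 594\right) - \left(6 + 16 L{\left(-2,6 \right)}\right) = \frac{-28 - 594}{479} - \left(6 + 16 \left(\left(-6\right) \left(-2\right)\right)\right) = \frac{-28 - 594}{479} - 198 = \frac{1}{479} \left(-622\right) - 198 = - \frac{622}{479} - 198 = - \frac{95464}{479}$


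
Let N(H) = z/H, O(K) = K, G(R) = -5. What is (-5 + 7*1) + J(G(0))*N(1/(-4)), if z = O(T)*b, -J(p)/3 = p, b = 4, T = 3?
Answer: -718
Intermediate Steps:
J(p) = -3*p
z = 12 (z = 3*4 = 12)
N(H) = 12/H
(-5 + 7*1) + J(G(0))*N(1/(-4)) = (-5 + 7*1) + (-3*(-5))*(12/(1/(-4))) = (-5 + 7) + 15*(12/(-¼)) = 2 + 15*(12*(-4)) = 2 + 15*(-48) = 2 - 720 = -718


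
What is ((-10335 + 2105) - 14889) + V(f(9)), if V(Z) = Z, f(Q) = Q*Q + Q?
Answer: -23029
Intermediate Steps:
f(Q) = Q + Q² (f(Q) = Q² + Q = Q + Q²)
((-10335 + 2105) - 14889) + V(f(9)) = ((-10335 + 2105) - 14889) + 9*(1 + 9) = (-8230 - 14889) + 9*10 = -23119 + 90 = -23029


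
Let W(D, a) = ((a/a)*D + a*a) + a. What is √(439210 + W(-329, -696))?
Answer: √922601 ≈ 960.52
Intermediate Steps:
W(D, a) = D + a + a² (W(D, a) = (1*D + a²) + a = (D + a²) + a = D + a + a²)
√(439210 + W(-329, -696)) = √(439210 + (-329 - 696 + (-696)²)) = √(439210 + (-329 - 696 + 484416)) = √(439210 + 483391) = √922601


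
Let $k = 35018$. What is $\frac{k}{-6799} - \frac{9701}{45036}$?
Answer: $- \frac{1643027747}{306199764} \approx -5.3659$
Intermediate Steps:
$\frac{k}{-6799} - \frac{9701}{45036} = \frac{35018}{-6799} - \frac{9701}{45036} = 35018 \left(- \frac{1}{6799}\right) - \frac{9701}{45036} = - \frac{35018}{6799} - \frac{9701}{45036} = - \frac{1643027747}{306199764}$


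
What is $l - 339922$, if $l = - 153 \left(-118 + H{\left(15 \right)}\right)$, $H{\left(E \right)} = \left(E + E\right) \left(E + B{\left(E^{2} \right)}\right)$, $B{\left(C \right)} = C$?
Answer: $-1423468$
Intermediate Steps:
$H{\left(E \right)} = 2 E \left(E + E^{2}\right)$ ($H{\left(E \right)} = \left(E + E\right) \left(E + E^{2}\right) = 2 E \left(E + E^{2}\right)$)
$l = -1083546$ ($l = - 153 \left(-118 + 2 \cdot 15^{2} \left(1 + 15\right)\right) = - 153 \left(-118 + 2 \cdot 225 \cdot 16\right) = - 153 \left(-118 + 7200\right) = \left(-153\right) 7082 = -1083546$)
$l - 339922 = -1083546 - 339922 = -1423468$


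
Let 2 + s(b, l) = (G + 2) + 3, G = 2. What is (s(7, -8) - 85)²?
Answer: 6400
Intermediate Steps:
s(b, l) = 5 (s(b, l) = -2 + ((2 + 2) + 3) = -2 + (4 + 3) = -2 + 7 = 5)
(s(7, -8) - 85)² = (5 - 85)² = (-80)² = 6400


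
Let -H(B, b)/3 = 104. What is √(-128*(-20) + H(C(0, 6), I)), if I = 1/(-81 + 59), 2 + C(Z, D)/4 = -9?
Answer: 2*√562 ≈ 47.413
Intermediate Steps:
C(Z, D) = -44 (C(Z, D) = -8 + 4*(-9) = -8 - 36 = -44)
I = -1/22 (I = 1/(-22) = -1/22 ≈ -0.045455)
H(B, b) = -312 (H(B, b) = -3*104 = -312)
√(-128*(-20) + H(C(0, 6), I)) = √(-128*(-20) - 312) = √(2560 - 312) = √2248 = 2*√562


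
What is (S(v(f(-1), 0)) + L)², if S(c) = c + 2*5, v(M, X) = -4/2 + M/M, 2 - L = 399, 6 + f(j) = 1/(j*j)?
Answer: 150544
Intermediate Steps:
f(j) = -6 + j⁻² (f(j) = -6 + 1/(j*j) = -6 + j⁻²)
L = -397 (L = 2 - 1*399 = 2 - 399 = -397)
v(M, X) = -1 (v(M, X) = -4*½ + 1 = -2 + 1 = -1)
S(c) = 10 + c (S(c) = c + 10 = 10 + c)
(S(v(f(-1), 0)) + L)² = ((10 - 1) - 397)² = (9 - 397)² = (-388)² = 150544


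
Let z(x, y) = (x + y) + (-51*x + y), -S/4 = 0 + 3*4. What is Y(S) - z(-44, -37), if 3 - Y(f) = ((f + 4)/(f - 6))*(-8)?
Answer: -57145/27 ≈ -2116.5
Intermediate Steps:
S = -48 (S = -4*(0 + 3*4) = -4*(0 + 12) = -4*12 = -48)
z(x, y) = -50*x + 2*y (z(x, y) = (x + y) + (y - 51*x) = -50*x + 2*y)
Y(f) = 3 + 8*(4 + f)/(-6 + f) (Y(f) = 3 - (f + 4)/(f - 6)*(-8) = 3 - (4 + f)/(-6 + f)*(-8) = 3 - (-8)*(4 + f)/(-6 + f) = 3 + 8*(4 + f)/(-6 + f))
Y(S) - z(-44, -37) = (14 + 11*(-48))/(-6 - 48) - (-50*(-44) + 2*(-37)) = (14 - 528)/(-54) - (2200 - 74) = -1/54*(-514) - 1*2126 = 257/27 - 2126 = -57145/27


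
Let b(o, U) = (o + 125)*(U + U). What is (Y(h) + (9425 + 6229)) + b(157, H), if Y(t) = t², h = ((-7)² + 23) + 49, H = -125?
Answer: -40205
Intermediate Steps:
b(o, U) = 2*U*(125 + o) (b(o, U) = (125 + o)*(2*U) = 2*U*(125 + o))
h = 121 (h = (49 + 23) + 49 = 72 + 49 = 121)
(Y(h) + (9425 + 6229)) + b(157, H) = (121² + (9425 + 6229)) + 2*(-125)*(125 + 157) = (14641 + 15654) + 2*(-125)*282 = 30295 - 70500 = -40205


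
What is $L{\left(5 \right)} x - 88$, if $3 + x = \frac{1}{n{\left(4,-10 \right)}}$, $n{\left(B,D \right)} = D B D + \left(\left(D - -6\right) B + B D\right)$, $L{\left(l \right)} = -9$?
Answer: $- \frac{20993}{344} \approx -61.026$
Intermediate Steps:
$n{\left(B,D \right)} = B D + B D^{2} + B \left(6 + D\right)$ ($n{\left(B,D \right)} = B D D + \left(\left(D + 6\right) B + B D\right) = B D^{2} + \left(\left(6 + D\right) B + B D\right) = B D^{2} + \left(B \left(6 + D\right) + B D\right) = B D^{2} + \left(B D + B \left(6 + D\right)\right) = B D + B D^{2} + B \left(6 + D\right)$)
$x = - \frac{1031}{344}$ ($x = -3 + \frac{1}{4 \left(6 + \left(-10\right)^{2} + 2 \left(-10\right)\right)} = -3 + \frac{1}{4 \left(6 + 100 - 20\right)} = -3 + \frac{1}{4 \cdot 86} = -3 + \frac{1}{344} = - \frac{1031}{344} \approx -2.9971$)
$L{\left(5 \right)} x - 88 = \left(-9\right) \left(- \frac{1031}{344}\right) - 88 = \frac{9279}{344} - 88 = - \frac{20993}{344}$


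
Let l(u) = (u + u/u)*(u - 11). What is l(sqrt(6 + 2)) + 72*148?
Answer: 10653 - 20*sqrt(2) ≈ 10625.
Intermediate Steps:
l(u) = (1 + u)*(-11 + u) (l(u) = (u + 1)*(-11 + u) = (1 + u)*(-11 + u))
l(sqrt(6 + 2)) + 72*148 = (-11 + (sqrt(6 + 2))**2 - 10*sqrt(6 + 2)) + 72*148 = (-11 + (sqrt(8))**2 - 20*sqrt(2)) + 10656 = (-11 + (2*sqrt(2))**2 - 20*sqrt(2)) + 10656 = (-11 + 8 - 20*sqrt(2)) + 10656 = (-3 - 20*sqrt(2)) + 10656 = 10653 - 20*sqrt(2)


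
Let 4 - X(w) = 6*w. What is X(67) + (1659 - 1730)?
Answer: -469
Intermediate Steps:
X(w) = 4 - 6*w
X(67) + (1659 - 1730) = (4 - 6*67) + (1659 - 1730) = (4 - 402) - 71 = -398 - 71 = -469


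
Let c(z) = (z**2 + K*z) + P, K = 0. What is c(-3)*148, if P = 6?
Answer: 2220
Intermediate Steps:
c(z) = 6 + z**2 (c(z) = (z**2 + 0*z) + 6 = (z**2 + 0) + 6 = z**2 + 6 = 6 + z**2)
c(-3)*148 = (6 + (-3)**2)*148 = (6 + 9)*148 = 15*148 = 2220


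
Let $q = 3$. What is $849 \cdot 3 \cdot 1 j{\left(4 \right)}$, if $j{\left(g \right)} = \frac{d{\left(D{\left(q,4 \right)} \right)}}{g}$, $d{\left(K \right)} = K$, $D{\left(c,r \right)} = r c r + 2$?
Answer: $\frac{63675}{2} \approx 31838.0$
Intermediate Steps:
$D{\left(c,r \right)} = 2 + c r^{2}$ ($D{\left(c,r \right)} = c r r + 2 = c r^{2} + 2 = 2 + c r^{2}$)
$j{\left(g \right)} = \frac{50}{g}$ ($j{\left(g \right)} = \frac{2 + 3 \cdot 4^{2}}{g} = \frac{2 + 3 \cdot 16}{g} = \frac{2 + 48}{g} = \frac{50}{g}$)
$849 \cdot 3 \cdot 1 j{\left(4 \right)} = 849 \cdot 3 \cdot 1 \cdot \frac{50}{4} = 849 \cdot 3 \cdot 50 \cdot \frac{1}{4} = 849 \cdot 3 \cdot \frac{25}{2} = 849 \cdot \frac{75}{2} = \frac{63675}{2}$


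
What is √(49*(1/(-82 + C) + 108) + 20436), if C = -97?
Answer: √824342077/179 ≈ 160.40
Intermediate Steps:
√(49*(1/(-82 + C) + 108) + 20436) = √(49*(1/(-82 - 97) + 108) + 20436) = √(49*(1/(-179) + 108) + 20436) = √(49*(-1/179 + 108) + 20436) = √(49*(19331/179) + 20436) = √(947219/179 + 20436) = √(4605263/179) = √824342077/179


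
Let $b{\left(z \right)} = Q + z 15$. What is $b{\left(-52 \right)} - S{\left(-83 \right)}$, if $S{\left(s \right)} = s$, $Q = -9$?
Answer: $-706$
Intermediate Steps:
$b{\left(z \right)} = -9 + 15 z$ ($b{\left(z \right)} = -9 + z 15 = -9 + 15 z$)
$b{\left(-52 \right)} - S{\left(-83 \right)} = \left(-9 + 15 \left(-52\right)\right) - -83 = \left(-9 - 780\right) + 83 = -789 + 83 = -706$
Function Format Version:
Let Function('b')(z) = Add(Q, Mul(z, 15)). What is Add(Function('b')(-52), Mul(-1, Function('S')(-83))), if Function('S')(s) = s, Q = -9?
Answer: -706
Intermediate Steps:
Function('b')(z) = Add(-9, Mul(15, z)) (Function('b')(z) = Add(-9, Mul(z, 15)) = Add(-9, Mul(15, z)))
Add(Function('b')(-52), Mul(-1, Function('S')(-83))) = Add(Add(-9, Mul(15, -52)), Mul(-1, -83)) = Add(Add(-9, -780), 83) = Add(-789, 83) = -706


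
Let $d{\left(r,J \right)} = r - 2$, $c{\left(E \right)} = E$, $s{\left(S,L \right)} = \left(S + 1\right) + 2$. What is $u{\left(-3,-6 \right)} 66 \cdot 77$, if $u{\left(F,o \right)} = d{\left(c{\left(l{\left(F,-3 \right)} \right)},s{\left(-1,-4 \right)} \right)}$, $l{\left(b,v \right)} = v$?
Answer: $-25410$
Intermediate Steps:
$s{\left(S,L \right)} = 3 + S$ ($s{\left(S,L \right)} = \left(1 + S\right) + 2 = 3 + S$)
$d{\left(r,J \right)} = -2 + r$
$u{\left(F,o \right)} = -5$ ($u{\left(F,o \right)} = -2 - 3 = -5$)
$u{\left(-3,-6 \right)} 66 \cdot 77 = \left(-5\right) 66 \cdot 77 = \left(-330\right) 77 = -25410$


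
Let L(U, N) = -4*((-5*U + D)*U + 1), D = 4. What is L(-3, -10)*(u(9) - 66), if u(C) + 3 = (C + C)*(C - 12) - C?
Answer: -29568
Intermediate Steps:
u(C) = -3 - C + 2*C*(-12 + C) (u(C) = -3 + ((C + C)*(C - 12) - C) = -3 + ((2*C)*(-12 + C) - C) = -3 + (2*C*(-12 + C) - C) = -3 + (-C + 2*C*(-12 + C)) = -3 - C + 2*C*(-12 + C))
L(U, N) = -4 - 4*U*(4 - 5*U) (L(U, N) = -4*((-5*U + 4)*U + 1) = -4*((4 - 5*U)*U + 1) = -4*(U*(4 - 5*U) + 1) = -4*(1 + U*(4 - 5*U)) = -4 - 4*U*(4 - 5*U))
L(-3, -10)*(u(9) - 66) = (-4 - 16*(-3) + 20*(-3)²)*((-3 - 25*9 + 2*9²) - 66) = (-4 + 48 + 20*9)*((-3 - 225 + 2*81) - 66) = (-4 + 48 + 180)*((-3 - 225 + 162) - 66) = 224*(-66 - 66) = 224*(-132) = -29568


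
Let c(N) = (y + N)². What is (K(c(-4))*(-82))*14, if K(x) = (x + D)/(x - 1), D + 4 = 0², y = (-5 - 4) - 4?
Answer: -27265/24 ≈ -1136.0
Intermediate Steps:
y = -13 (y = -9 - 4 = -13)
D = -4 (D = -4 + 0² = -4 + 0 = -4)
c(N) = (-13 + N)²
K(x) = (-4 + x)/(-1 + x) (K(x) = (x - 4)/(x - 1) = (-4 + x)/(-1 + x))
(K(c(-4))*(-82))*14 = (((-4 + (-13 - 4)²)/(-1 + (-13 - 4)²))*(-82))*14 = (((-4 + (-17)²)/(-1 + (-17)²))*(-82))*14 = (((-4 + 289)/(-1 + 289))*(-82))*14 = ((285/288)*(-82))*14 = (((1/288)*285)*(-82))*14 = ((95/96)*(-82))*14 = -3895/48*14 = -27265/24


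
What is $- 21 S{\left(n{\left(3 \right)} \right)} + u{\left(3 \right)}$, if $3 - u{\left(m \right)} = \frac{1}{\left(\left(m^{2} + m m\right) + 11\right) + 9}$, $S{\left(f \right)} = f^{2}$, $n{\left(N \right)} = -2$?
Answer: $- \frac{3079}{38} \approx -81.026$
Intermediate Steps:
$u{\left(m \right)} = 3 - \frac{1}{20 + 2 m^{2}}$ ($u{\left(m \right)} = 3 - \frac{1}{\left(\left(m^{2} + m m\right) + 11\right) + 9} = 3 - \frac{1}{\left(\left(m^{2} + m^{2}\right) + 11\right) + 9} = 3 - \frac{1}{\left(2 m^{2} + 11\right) + 9} = 3 - \frac{1}{\left(11 + 2 m^{2}\right) + 9} = 3 - \frac{1}{20 + 2 m^{2}}$)
$- 21 S{\left(n{\left(3 \right)} \right)} + u{\left(3 \right)} = - 21 \left(-2\right)^{2} + \frac{59 + 6 \cdot 3^{2}}{2 \left(10 + 3^{2}\right)} = \left(-21\right) 4 + \frac{59 + 6 \cdot 9}{2 \left(10 + 9\right)} = -84 + \frac{59 + 54}{2 \cdot 19} = -84 + \frac{1}{2} \cdot \frac{1}{19} \cdot 113 = -84 + \frac{113}{38} = - \frac{3079}{38}$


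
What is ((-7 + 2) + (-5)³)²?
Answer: 16900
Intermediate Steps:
((-7 + 2) + (-5)³)² = (-5 - 125)² = (-130)² = 16900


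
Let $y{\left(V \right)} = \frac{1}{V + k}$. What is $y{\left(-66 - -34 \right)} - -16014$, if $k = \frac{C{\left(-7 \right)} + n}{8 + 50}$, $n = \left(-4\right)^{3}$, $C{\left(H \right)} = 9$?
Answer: $\frac{30602696}{1911} \approx 16014.0$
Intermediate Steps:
$n = -64$
$k = - \frac{55}{58}$ ($k = \frac{9 - 64}{8 + 50} = - \frac{55}{58} \approx -0.94828$)
$y{\left(V \right)} = \frac{1}{- \frac{55}{58} + V}$ ($y{\left(V \right)} = \frac{1}{V - \frac{55}{58}} = \frac{1}{- \frac{55}{58} + V}$)
$y{\left(-66 - -34 \right)} - -16014 = \frac{58}{-55 + 58 \left(-66 - -34\right)} - -16014 = \frac{58}{-55 + 58 \left(-66 + 34\right)} + 16014 = \frac{58}{-55 + 58 \left(-32\right)} + 16014 = \frac{58}{-55 - 1856} + 16014 = \frac{58}{-1911} + 16014 = 58 \left(- \frac{1}{1911}\right) + 16014 = - \frac{58}{1911} + 16014 = \frac{30602696}{1911}$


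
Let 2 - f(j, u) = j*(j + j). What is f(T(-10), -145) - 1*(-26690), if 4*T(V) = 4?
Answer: 26690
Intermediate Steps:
T(V) = 1 (T(V) = (¼)*4 = 1)
f(j, u) = 2 - 2*j² (f(j, u) = 2 - j*(j + j) = 2 - j*2*j = 2 - 2*j²)
f(T(-10), -145) - 1*(-26690) = (2 - 2*1²) - 1*(-26690) = (2 - 2*1) + 26690 = (2 - 2) + 26690 = 0 + 26690 = 26690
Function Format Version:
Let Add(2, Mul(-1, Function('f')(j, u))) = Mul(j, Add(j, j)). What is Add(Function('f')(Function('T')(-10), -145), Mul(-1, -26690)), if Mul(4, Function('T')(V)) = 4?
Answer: 26690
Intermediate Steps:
Function('T')(V) = 1 (Function('T')(V) = Mul(Rational(1, 4), 4) = 1)
Function('f')(j, u) = Add(2, Mul(-2, Pow(j, 2))) (Function('f')(j, u) = Add(2, Mul(-1, Mul(j, Add(j, j)))) = Add(2, Mul(-1, Mul(j, Mul(2, j)))) = Add(2, Mul(-1, Mul(2, Pow(j, 2)))) = Add(2, Mul(-2, Pow(j, 2))))
Add(Function('f')(Function('T')(-10), -145), Mul(-1, -26690)) = Add(Add(2, Mul(-2, Pow(1, 2))), Mul(-1, -26690)) = Add(Add(2, Mul(-2, 1)), 26690) = Add(Add(2, -2), 26690) = Add(0, 26690) = 26690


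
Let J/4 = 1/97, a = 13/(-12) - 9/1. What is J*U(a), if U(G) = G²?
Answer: 14641/3492 ≈ 4.1927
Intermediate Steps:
a = -121/12 (a = 13*(-1/12) - 9*1 = -13/12 - 9 = -121/12 ≈ -10.083)
J = 4/97 ≈ 0.041237
J*U(a) = 4*(-121/12)²/97 = (4/97)*(14641/144) = 14641/3492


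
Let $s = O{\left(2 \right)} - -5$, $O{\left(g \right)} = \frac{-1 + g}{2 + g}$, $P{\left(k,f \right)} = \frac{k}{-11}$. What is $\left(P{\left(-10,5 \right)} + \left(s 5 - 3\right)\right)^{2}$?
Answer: $\frac{1129969}{1936} \approx 583.66$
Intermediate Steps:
$P{\left(k,f \right)} = - \frac{k}{11}$ ($P{\left(k,f \right)} = k \left(- \frac{1}{11}\right) = - \frac{k}{11}$)
$O{\left(g \right)} = \frac{-1 + g}{2 + g}$
$s = \frac{21}{4}$ ($s = \frac{-1 + 2}{2 + 2} - -5 = \frac{1}{4} \cdot 1 + 5 = \frac{1}{4} + 5 = \frac{21}{4} \approx 5.25$)
$\left(P{\left(-10,5 \right)} + \left(s 5 - 3\right)\right)^{2} = \left(\left(- \frac{1}{11}\right) \left(-10\right) + \left(\frac{21}{4} \cdot 5 - 3\right)\right)^{2} = \left(\frac{10}{11} + \left(\frac{105}{4} - 3\right)\right)^{2} = \left(\frac{10}{11} + \frac{93}{4}\right)^{2} = \left(\frac{1063}{44}\right)^{2} = \frac{1129969}{1936}$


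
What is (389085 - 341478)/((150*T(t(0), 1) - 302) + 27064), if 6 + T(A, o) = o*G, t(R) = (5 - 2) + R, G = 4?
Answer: 47607/26462 ≈ 1.7991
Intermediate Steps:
t(R) = 3 + R
T(A, o) = -6 + 4*o (T(A, o) = -6 + o*4 = -6 + 4*o)
(389085 - 341478)/((150*T(t(0), 1) - 302) + 27064) = (389085 - 341478)/((150*(-6 + 4*1) - 302) + 27064) = 47607/((150*(-6 + 4) - 302) + 27064) = 47607/((150*(-2) - 302) + 27064) = 47607/((-300 - 302) + 27064) = 47607/(-602 + 27064) = 47607/26462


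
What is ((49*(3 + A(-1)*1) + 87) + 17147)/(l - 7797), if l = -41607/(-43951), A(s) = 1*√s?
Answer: -763912331/342644340 - 2153599*I/342644340 ≈ -2.2295 - 0.0062852*I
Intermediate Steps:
A(s) = √s
l = 41607/43951 (l = -41607*(-1/43951) = 41607/43951 ≈ 0.94667)
((49*(3 + A(-1)*1) + 87) + 17147)/(l - 7797) = ((49*(3 + √(-1)*1) + 87) + 17147)/(41607/43951 - 7797) = ((49*(3 + I*1) + 87) + 17147)/(-342644340/43951) = ((49*(3 + I) + 87) + 17147)*(-43951/342644340) = (((147 + 49*I) + 87) + 17147)*(-43951/342644340) = ((234 + 49*I) + 17147)*(-43951/342644340) = (17381 + 49*I)*(-43951/342644340) = -763912331/342644340 - 2153599*I/342644340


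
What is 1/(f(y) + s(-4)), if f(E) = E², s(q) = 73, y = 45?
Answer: 1/2098 ≈ 0.00047664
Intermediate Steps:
1/(f(y) + s(-4)) = 1/(45² + 73) = 1/(2025 + 73) = 1/2098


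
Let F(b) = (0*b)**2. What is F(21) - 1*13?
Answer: -13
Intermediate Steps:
F(b) = 0 (F(b) = 0**2 = 0)
F(21) - 1*13 = 0 - 1*13 = 0 - 13 = -13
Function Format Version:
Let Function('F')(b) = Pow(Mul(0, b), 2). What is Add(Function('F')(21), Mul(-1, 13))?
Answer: -13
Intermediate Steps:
Function('F')(b) = 0 (Function('F')(b) = Pow(0, 2) = 0)
Add(Function('F')(21), Mul(-1, 13)) = Add(0, Mul(-1, 13)) = Add(0, -13) = -13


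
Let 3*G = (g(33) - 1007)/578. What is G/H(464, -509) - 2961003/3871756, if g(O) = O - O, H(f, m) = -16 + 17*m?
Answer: -22253017221923/29100207146388 ≈ -0.76470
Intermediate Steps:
g(O) = 0
G = -1007/1734 (G = ((0 - 1007)/578)/3 = ((1/578)*(-1007))/3 = (⅓)*(-1007/578) = -1007/1734 ≈ -0.58074)
G/H(464, -509) - 2961003/3871756 = -1007/(1734*(-16 + 17*(-509))) - 2961003/3871756 = -1007/(1734*(-16 - 8653)) - 2961003*1/3871756 = -1007/1734/(-8669) - 2961003/3871756 = -1007/1734*(-1/8669) - 2961003/3871756 = 1007/15032046 - 2961003/3871756 = -22253017221923/29100207146388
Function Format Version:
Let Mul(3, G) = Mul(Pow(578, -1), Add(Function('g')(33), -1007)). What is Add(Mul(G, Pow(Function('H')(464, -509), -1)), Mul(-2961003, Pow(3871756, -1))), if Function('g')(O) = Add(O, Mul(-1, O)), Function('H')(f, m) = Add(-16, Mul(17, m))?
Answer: Rational(-22253017221923, 29100207146388) ≈ -0.76470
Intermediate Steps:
Function('g')(O) = 0
G = Rational(-1007, 1734) (G = Mul(Rational(1, 3), Mul(Pow(578, -1), Add(0, -1007))) = Mul(Rational(1, 3), Mul(Rational(1, 578), -1007)) = Mul(Rational(1, 3), Rational(-1007, 578)) = Rational(-1007, 1734) ≈ -0.58074)
Add(Mul(G, Pow(Function('H')(464, -509), -1)), Mul(-2961003, Pow(3871756, -1))) = Add(Mul(Rational(-1007, 1734), Pow(Add(-16, Mul(17, -509)), -1)), Mul(-2961003, Pow(3871756, -1))) = Add(Mul(Rational(-1007, 1734), Pow(Add(-16, -8653), -1)), Mul(-2961003, Rational(1, 3871756))) = Add(Mul(Rational(-1007, 1734), Pow(-8669, -1)), Rational(-2961003, 3871756)) = Add(Mul(Rational(-1007, 1734), Rational(-1, 8669)), Rational(-2961003, 3871756)) = Add(Rational(1007, 15032046), Rational(-2961003, 3871756)) = Rational(-22253017221923, 29100207146388)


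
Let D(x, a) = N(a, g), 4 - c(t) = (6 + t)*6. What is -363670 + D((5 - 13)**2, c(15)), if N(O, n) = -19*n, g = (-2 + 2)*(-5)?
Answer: -363670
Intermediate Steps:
g = 0 (g = 0*(-5) = 0)
c(t) = -32 - 6*t (c(t) = 4 - (6 + t)*6 = 4 - (36 + 6*t) = 4 + (-36 - 6*t) = -32 - 6*t)
D(x, a) = 0 (D(x, a) = -19*0 = 0)
-363670 + D((5 - 13)**2, c(15)) = -363670 + 0 = -363670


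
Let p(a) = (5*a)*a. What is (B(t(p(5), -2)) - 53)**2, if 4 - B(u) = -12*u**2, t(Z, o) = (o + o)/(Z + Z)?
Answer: 586108142929/244140625 ≈ 2400.7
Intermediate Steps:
p(a) = 5*a**2
t(Z, o) = o/Z (t(Z, o) = (2*o)/((2*Z)) = (2*o)*(1/(2*Z)) = o/Z)
B(u) = 4 + 12*u**2 (B(u) = 4 - (-12)*u**2 = 4 + 12*u**2)
(B(t(p(5), -2)) - 53)**2 = ((4 + 12*(-2/(5*5**2))**2) - 53)**2 = ((4 + 12*(-2/(5*25))**2) - 53)**2 = ((4 + 12*(-2/125)**2) - 53)**2 = ((4 + 12*(4/15625)) - 53)**2 = ((4 + 48/15625) - 53)**2 = (62548/15625 - 53)**2 = (-765577/15625)**2 = 586108142929/244140625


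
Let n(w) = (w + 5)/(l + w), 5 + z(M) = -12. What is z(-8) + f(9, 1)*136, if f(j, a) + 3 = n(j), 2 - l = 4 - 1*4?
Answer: -2771/11 ≈ -251.91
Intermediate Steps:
z(M) = -17 (z(M) = -5 - 12 = -17)
l = 2 (l = 2 - (4 - 1*4) = 2 - (4 - 4) = 2 - 1*0 = 2 + 0 = 2)
n(w) = (5 + w)/(2 + w) (n(w) = (w + 5)/(2 + w) = (5 + w)/(2 + w))
f(j, a) = -3 + (5 + j)/(2 + j)
z(-8) + f(9, 1)*136 = -17 + ((-1 - 2*9)/(2 + 9))*136 = -17 + ((-1 - 18)/11)*136 = -17 + ((1/11)*(-19))*136 = -17 - 19/11*136 = -17 - 2584/11 = -2771/11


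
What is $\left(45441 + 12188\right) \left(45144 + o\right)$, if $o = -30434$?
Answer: $847722590$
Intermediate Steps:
$\left(45441 + 12188\right) \left(45144 + o\right) = \left(45441 + 12188\right) \left(45144 - 30434\right) = 57629 \cdot 14710 = 847722590$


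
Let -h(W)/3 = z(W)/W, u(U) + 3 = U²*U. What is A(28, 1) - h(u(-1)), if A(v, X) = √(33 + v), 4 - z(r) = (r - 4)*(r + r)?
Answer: 45 + √61 ≈ 52.810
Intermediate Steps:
u(U) = -3 + U³ (u(U) = -3 + U²*U = -3 + U³)
z(r) = 4 - 2*r*(-4 + r) (z(r) = 4 - (r - 4)*(r + r) = 4 - (-4 + r)*2*r = 4 - 2*r*(-4 + r))
h(W) = -3*(4 - 2*W² + 8*W)/W
A(28, 1) - h(u(-1)) = √(33 + 28) - (-24 - 12/(-3 + (-1)³) + 6*(-3 + (-1)³)) = √61 - (-24 - 12/(-3 - 1) + 6*(-3 - 1)) = √61 - (-24 - 12/(-4) + 6*(-4)) = √61 - (-24 - 12*(-¼) - 24) = √61 - (-24 + 3 - 24) = √61 - 1*(-45) = √61 + 45 = 45 + √61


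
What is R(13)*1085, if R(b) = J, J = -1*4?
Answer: -4340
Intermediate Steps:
J = -4
R(b) = -4
R(13)*1085 = -4*1085 = -4340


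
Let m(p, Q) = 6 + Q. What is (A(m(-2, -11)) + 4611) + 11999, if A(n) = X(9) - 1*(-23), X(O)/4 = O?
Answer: 16669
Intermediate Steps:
X(O) = 4*O
A(n) = 59 (A(n) = 4*9 - 1*(-23) = 36 + 23 = 59)
(A(m(-2, -11)) + 4611) + 11999 = (59 + 4611) + 11999 = 4670 + 11999 = 16669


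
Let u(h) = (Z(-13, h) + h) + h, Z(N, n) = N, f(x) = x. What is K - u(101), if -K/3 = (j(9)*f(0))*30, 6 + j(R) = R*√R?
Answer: -189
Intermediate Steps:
j(R) = -6 + R^(3/2) (j(R) = -6 + R*√R = -6 + R^(3/2))
u(h) = -13 + 2*h (u(h) = (-13 + h) + h = -13 + 2*h)
K = 0 (K = -3*(-6 + 9^(3/2))*0*30 = -3*(-6 + 27)*0*30 = -3*21*0*30 = -0*30 = -3*0 = 0)
K - u(101) = 0 - (-13 + 2*101) = 0 - (-13 + 202) = 0 - 1*189 = 0 - 189 = -189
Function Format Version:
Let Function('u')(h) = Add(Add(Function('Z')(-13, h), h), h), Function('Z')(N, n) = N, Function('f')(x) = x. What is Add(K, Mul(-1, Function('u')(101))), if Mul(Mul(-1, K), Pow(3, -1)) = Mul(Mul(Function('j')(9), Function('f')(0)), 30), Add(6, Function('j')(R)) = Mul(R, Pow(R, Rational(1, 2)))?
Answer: -189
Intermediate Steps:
Function('j')(R) = Add(-6, Pow(R, Rational(3, 2))) (Function('j')(R) = Add(-6, Mul(R, Pow(R, Rational(1, 2)))) = Add(-6, Pow(R, Rational(3, 2))))
Function('u')(h) = Add(-13, Mul(2, h)) (Function('u')(h) = Add(Add(-13, h), h) = Add(-13, Mul(2, h)))
K = 0 (K = Mul(-3, Mul(Mul(Add(-6, Pow(9, Rational(3, 2))), 0), 30)) = Mul(-3, Mul(Mul(Add(-6, 27), 0), 30)) = Mul(-3, Mul(Mul(21, 0), 30)) = Mul(-3, Mul(0, 30)) = Mul(-3, 0) = 0)
Add(K, Mul(-1, Function('u')(101))) = Add(0, Mul(-1, Add(-13, Mul(2, 101)))) = Add(0, Mul(-1, Add(-13, 202))) = Add(0, Mul(-1, 189)) = Add(0, -189) = -189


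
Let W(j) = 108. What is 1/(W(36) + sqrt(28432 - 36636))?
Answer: 27/4967 - I*sqrt(2051)/9934 ≈ 0.0054359 - 0.0045589*I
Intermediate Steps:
1/(W(36) + sqrt(28432 - 36636)) = 1/(108 + sqrt(28432 - 36636)) = 1/(108 + sqrt(-8204)) = 1/(108 + 2*I*sqrt(2051))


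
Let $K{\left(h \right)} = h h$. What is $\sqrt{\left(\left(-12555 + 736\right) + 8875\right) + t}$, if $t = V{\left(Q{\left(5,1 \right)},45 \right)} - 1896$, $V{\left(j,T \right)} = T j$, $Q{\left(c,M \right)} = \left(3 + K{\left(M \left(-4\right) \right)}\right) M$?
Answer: $i \sqrt{3985} \approx 63.127 i$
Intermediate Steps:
$K{\left(h \right)} = h^{2}$
$Q{\left(c,M \right)} = M \left(3 + 16 M^{2}\right)$ ($Q{\left(c,M \right)} = \left(3 + \left(M \left(-4\right)\right)^{2}\right) M = \left(3 + \left(- 4 M\right)^{2}\right) M = \left(3 + 16 M^{2}\right) M = M \left(3 + 16 M^{2}\right)$)
$t = -1041$ ($t = 45 \cdot 1 \left(3 + 16 \cdot 1^{2}\right) - 1896 = 45 \cdot 1 \left(3 + 16 \cdot 1\right) - 1896 = 45 \cdot 1 \left(3 + 16\right) - 1896 = 45 \cdot 1 \cdot 19 - 1896 = 45 \cdot 19 - 1896 = 855 - 1896 = -1041$)
$\sqrt{\left(\left(-12555 + 736\right) + 8875\right) + t} = \sqrt{\left(\left(-12555 + 736\right) + 8875\right) - 1041} = \sqrt{\left(-11819 + 8875\right) - 1041} = \sqrt{-2944 - 1041} = \sqrt{-3985} = i \sqrt{3985}$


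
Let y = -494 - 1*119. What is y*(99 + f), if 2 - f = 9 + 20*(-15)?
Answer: -240296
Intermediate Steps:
y = -613 (y = -494 - 119 = -613)
f = 293 (f = 2 - (9 + 20*(-15)) = 2 - (9 - 300) = 2 - 1*(-291) = 2 + 291 = 293)
y*(99 + f) = -613*(99 + 293) = -613*392 = -240296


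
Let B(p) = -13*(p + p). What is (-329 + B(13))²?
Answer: 444889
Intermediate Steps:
B(p) = -26*p
(-329 + B(13))² = (-329 - 26*13)² = (-329 - 338)² = (-667)² = 444889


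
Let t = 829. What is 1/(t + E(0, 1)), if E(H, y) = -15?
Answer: 1/814 ≈ 0.0012285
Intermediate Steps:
1/(t + E(0, 1)) = 1/(829 - 15) = 1/814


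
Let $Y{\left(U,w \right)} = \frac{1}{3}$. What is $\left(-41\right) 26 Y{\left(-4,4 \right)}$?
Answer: $- \frac{1066}{3} \approx -355.33$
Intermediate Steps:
$Y{\left(U,w \right)} = \frac{1}{3}$
$\left(-41\right) 26 Y{\left(-4,4 \right)} = \left(-41\right) 26 \cdot \frac{1}{3} = \left(-1066\right) \frac{1}{3} = - \frac{1066}{3}$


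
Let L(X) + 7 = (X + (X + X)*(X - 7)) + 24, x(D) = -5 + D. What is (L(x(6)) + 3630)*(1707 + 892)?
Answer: 9449964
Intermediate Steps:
L(X) = 17 + X + 2*X*(-7 + X) (L(X) = -7 + ((X + (X + X)*(X - 7)) + 24) = -7 + ((X + (2*X)*(-7 + X)) + 24) = -7 + ((X + 2*X*(-7 + X)) + 24) = -7 + (24 + X + 2*X*(-7 + X)) = 17 + X + 2*X*(-7 + X))
(L(x(6)) + 3630)*(1707 + 892) = ((17 - 13*(-5 + 6) + 2*(-5 + 6)²) + 3630)*(1707 + 892) = ((17 - 13*1 + 2*1²) + 3630)*2599 = ((17 - 13 + 2*1) + 3630)*2599 = ((17 - 13 + 2) + 3630)*2599 = (6 + 3630)*2599 = 3636*2599 = 9449964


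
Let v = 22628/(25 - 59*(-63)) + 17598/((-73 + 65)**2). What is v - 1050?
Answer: -46040623/59872 ≈ -768.98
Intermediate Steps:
v = 16824977/59872 (v = 22628/(25 + 3717) + 17598/((-8)**2) = 22628/3742 + 17598/64 = 22628*(1/3742) + 17598*(1/64) = 11314/1871 + 8799/32 = 16824977/59872 ≈ 281.02)
v - 1050 = 16824977/59872 - 1050 = -46040623/59872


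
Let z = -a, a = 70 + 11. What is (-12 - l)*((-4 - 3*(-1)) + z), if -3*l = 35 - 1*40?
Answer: 3362/3 ≈ 1120.7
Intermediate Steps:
l = 5/3 (l = -(35 - 1*40)/3 = -(35 - 40)/3 = -1/3*(-5) = 5/3 ≈ 1.6667)
a = 81
z = -81 (z = -1*81 = -81)
(-12 - l)*((-4 - 3*(-1)) + z) = (-12 - 1*5/3)*((-4 - 3*(-1)) - 81) = (-12 - 5/3)*((-4 + 3) - 81) = -41*(-1 - 81)/3 = -41/3*(-82) = 3362/3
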